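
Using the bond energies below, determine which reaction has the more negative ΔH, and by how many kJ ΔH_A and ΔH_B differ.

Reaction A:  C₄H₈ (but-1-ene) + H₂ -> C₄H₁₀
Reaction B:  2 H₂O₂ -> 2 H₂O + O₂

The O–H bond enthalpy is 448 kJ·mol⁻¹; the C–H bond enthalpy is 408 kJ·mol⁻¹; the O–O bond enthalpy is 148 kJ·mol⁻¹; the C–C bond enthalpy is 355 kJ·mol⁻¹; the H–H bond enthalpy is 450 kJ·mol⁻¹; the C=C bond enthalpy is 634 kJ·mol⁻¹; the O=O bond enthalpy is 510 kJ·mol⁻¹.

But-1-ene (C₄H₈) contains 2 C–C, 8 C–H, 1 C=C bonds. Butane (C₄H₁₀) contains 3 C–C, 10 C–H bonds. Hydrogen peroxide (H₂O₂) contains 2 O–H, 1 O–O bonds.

Reaction B, by 127 kJ

Reaction A:
  Bonds broken (reactants):
    C–C: 2 × 355 = 710
    C–H: 8 × 408 = 3264
    C=C: 1 × 634 = 634
    H–H: 1 × 450 = 450
    Σ(broken) = 5058 kJ
  Bonds formed (products):
    C–C: 3 × 355 = 1065
    C–H: 10 × 408 = 4080
    Σ(formed) = 5145 kJ
  ΔH_A = 5058 − 5145 = −87 kJ
Reaction B:
  Bonds broken (reactants):
    O–H: 4 × 448 = 1792
    O–O: 2 × 148 = 296
    Σ(broken) = 2088 kJ
  Bonds formed (products):
    O–H: 4 × 448 = 1792
    O=O: 1 × 510 = 510
    Σ(formed) = 2302 kJ
  ΔH_B = 2088 − 2302 = −214 kJ
ΔH_A − ΔH_B = +127 kJ, so reaction B has the more negative ΔH; |ΔH_A − ΔH_B| = 127 kJ.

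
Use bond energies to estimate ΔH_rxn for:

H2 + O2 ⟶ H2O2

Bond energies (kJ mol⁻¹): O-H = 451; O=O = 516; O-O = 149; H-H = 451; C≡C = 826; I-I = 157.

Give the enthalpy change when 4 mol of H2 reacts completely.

ΔH = −336 kJ

Bonds broken (reactants):
  H-H: 1 × 451 = 451
  O=O: 1 × 516 = 516
  Σ(broken) = 967 kJ
Bonds formed (products):
  O-H: 2 × 451 = 902
  O-O: 1 × 149 = 149
  Σ(formed) = 1051 kJ
ΔH = Σ(broken) − Σ(formed) = 967 − 1051 = −84 kJ
For 4× the reaction as written: 4 × (−84) = −336 kJ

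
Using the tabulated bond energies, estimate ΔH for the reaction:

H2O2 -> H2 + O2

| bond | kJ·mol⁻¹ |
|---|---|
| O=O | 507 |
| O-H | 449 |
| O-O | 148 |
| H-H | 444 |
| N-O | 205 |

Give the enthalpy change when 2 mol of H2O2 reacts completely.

Bonds broken (reactants):
  O-H: 2 × 449 = 898
  O-O: 1 × 148 = 148
  Σ(broken) = 1046 kJ
Bonds formed (products):
  H-H: 1 × 444 = 444
  O=O: 1 × 507 = 507
  Σ(formed) = 951 kJ
ΔH = Σ(broken) − Σ(formed) = 1046 − 951 = +95 kJ
For 2× the reaction as written: 2 × (+95) = +190 kJ

ΔH = +190 kJ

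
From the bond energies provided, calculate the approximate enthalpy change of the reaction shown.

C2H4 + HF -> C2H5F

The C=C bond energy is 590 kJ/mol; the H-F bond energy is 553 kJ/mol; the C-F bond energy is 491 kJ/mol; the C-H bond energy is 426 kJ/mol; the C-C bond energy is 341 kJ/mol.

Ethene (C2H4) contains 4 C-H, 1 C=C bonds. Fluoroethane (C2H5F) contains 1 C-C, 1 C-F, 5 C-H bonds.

ΔH ≈ −115 kJ

Bonds broken (reactants):
  C-H: 4 × 426 = 1704
  C=C: 1 × 590 = 590
  H-F: 1 × 553 = 553
  Σ(broken) = 2847 kJ
Bonds formed (products):
  C-C: 1 × 341 = 341
  C-F: 1 × 491 = 491
  C-H: 5 × 426 = 2130
  Σ(formed) = 2962 kJ
ΔH = Σ(broken) − Σ(formed) = 2847 − 2962 = −115 kJ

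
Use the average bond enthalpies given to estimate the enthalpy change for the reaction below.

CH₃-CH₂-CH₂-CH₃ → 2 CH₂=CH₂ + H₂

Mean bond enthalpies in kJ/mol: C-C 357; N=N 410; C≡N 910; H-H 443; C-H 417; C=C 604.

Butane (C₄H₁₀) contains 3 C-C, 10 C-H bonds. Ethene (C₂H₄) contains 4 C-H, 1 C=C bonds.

ΔH ≈ +254 kJ

Bonds broken (reactants):
  C-C: 3 × 357 = 1071
  C-H: 10 × 417 = 4170
  Σ(broken) = 5241 kJ
Bonds formed (products):
  C-H: 8 × 417 = 3336
  C=C: 2 × 604 = 1208
  H-H: 1 × 443 = 443
  Σ(formed) = 4987 kJ
ΔH = Σ(broken) − Σ(formed) = 5241 − 4987 = +254 kJ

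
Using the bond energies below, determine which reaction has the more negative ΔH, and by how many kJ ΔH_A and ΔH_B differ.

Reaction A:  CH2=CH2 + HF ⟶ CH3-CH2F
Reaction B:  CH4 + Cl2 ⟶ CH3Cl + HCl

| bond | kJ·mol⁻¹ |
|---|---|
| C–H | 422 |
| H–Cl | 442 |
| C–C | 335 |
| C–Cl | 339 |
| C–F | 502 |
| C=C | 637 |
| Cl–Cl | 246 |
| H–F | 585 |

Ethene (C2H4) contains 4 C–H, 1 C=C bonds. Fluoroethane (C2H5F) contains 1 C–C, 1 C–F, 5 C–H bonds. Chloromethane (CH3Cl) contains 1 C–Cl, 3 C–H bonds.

Reaction A:
  Bonds broken (reactants):
    C–H: 4 × 422 = 1688
    C=C: 1 × 637 = 637
    H–F: 1 × 585 = 585
    Σ(broken) = 2910 kJ
  Bonds formed (products):
    C–C: 1 × 335 = 335
    C–F: 1 × 502 = 502
    C–H: 5 × 422 = 2110
    Σ(formed) = 2947 kJ
  ΔH_A = 2910 − 2947 = −37 kJ
Reaction B:
  Bonds broken (reactants):
    C–H: 4 × 422 = 1688
    Cl–Cl: 1 × 246 = 246
    Σ(broken) = 1934 kJ
  Bonds formed (products):
    C–Cl: 1 × 339 = 339
    C–H: 3 × 422 = 1266
    H–Cl: 1 × 442 = 442
    Σ(formed) = 2047 kJ
  ΔH_B = 1934 − 2047 = −113 kJ
ΔH_A − ΔH_B = +76 kJ, so reaction B has the more negative ΔH; |ΔH_A − ΔH_B| = 76 kJ.

Reaction B, by 76 kJ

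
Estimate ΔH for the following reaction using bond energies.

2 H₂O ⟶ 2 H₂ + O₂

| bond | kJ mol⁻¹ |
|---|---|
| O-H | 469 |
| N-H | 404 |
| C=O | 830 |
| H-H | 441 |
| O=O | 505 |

Bonds broken (reactants):
  O-H: 4 × 469 = 1876
  Σ(broken) = 1876 kJ
Bonds formed (products):
  H-H: 2 × 441 = 882
  O=O: 1 × 505 = 505
  Σ(formed) = 1387 kJ
ΔH = Σ(broken) − Σ(formed) = 1876 − 1387 = +489 kJ

ΔH ≈ +489 kJ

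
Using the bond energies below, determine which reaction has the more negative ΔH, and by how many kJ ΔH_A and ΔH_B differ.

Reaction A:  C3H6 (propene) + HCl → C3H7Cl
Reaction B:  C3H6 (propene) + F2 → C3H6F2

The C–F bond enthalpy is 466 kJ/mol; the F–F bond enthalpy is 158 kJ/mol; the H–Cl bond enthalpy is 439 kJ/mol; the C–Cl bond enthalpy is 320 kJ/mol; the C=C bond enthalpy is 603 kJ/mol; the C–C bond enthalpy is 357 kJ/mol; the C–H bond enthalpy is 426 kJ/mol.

Reaction B, by 467 kJ

Reaction A:
  Bonds broken (reactants):
    C–C: 1 × 357 = 357
    C–H: 6 × 426 = 2556
    C=C: 1 × 603 = 603
    H–Cl: 1 × 439 = 439
    Σ(broken) = 3955 kJ
  Bonds formed (products):
    C–C: 2 × 357 = 714
    C–Cl: 1 × 320 = 320
    C–H: 7 × 426 = 2982
    Σ(formed) = 4016 kJ
  ΔH_A = 3955 − 4016 = −61 kJ
Reaction B:
  Bonds broken (reactants):
    C–C: 1 × 357 = 357
    C–H: 6 × 426 = 2556
    C=C: 1 × 603 = 603
    F–F: 1 × 158 = 158
    Σ(broken) = 3674 kJ
  Bonds formed (products):
    C–C: 2 × 357 = 714
    C–F: 2 × 466 = 932
    C–H: 6 × 426 = 2556
    Σ(formed) = 4202 kJ
  ΔH_B = 3674 − 4202 = −528 kJ
ΔH_A − ΔH_B = +467 kJ, so reaction B has the more negative ΔH; |ΔH_A − ΔH_B| = 467 kJ.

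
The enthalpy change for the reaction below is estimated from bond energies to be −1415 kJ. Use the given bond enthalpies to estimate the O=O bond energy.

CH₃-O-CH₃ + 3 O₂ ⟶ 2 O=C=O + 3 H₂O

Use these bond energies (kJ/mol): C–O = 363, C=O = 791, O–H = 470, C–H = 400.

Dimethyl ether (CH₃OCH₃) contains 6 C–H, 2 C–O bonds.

Let D be the O=O bond energy.
Σ(broken) = 6×400 + 2×363 + 3×D = 3126 + 3D
Σ(formed) = 4×791 + 6×470 = 5984
ΔH = Σ(broken) − Σ(formed) = (3126 + 3D) − (5984) = −2858 + 3D
Setting this equal to −1415 kJ gives 3D = 1443, so D = 481 kJ/mol.

D(O=O) ≈ 481 kJ/mol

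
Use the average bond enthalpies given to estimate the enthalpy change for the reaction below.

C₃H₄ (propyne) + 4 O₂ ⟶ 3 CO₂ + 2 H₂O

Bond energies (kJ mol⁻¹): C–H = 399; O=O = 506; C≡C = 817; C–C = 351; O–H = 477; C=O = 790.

Bonds broken (reactants):
  C≡C: 1 × 817 = 817
  C–C: 1 × 351 = 351
  C–H: 4 × 399 = 1596
  O=O: 4 × 506 = 2024
  Σ(broken) = 4788 kJ
Bonds formed (products):
  C=O: 6 × 790 = 4740
  O–H: 4 × 477 = 1908
  Σ(formed) = 6648 kJ
ΔH = Σ(broken) − Σ(formed) = 4788 − 6648 = −1860 kJ

ΔH ≈ −1860 kJ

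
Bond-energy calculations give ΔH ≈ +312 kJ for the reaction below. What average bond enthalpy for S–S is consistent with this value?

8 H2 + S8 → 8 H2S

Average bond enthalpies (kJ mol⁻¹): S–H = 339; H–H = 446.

D(S–S) ≈ 271 kJ/mol

Let D be the S–S bond energy.
Σ(broken) = 8×446 + 8×D = 3568 + 8D
Σ(formed) = 16×339 = 5424
ΔH = Σ(broken) − Σ(formed) = (3568 + 8D) − (5424) = −1856 + 8D
Setting this equal to +312 kJ gives 8D = 2168, so D = 271 kJ/mol.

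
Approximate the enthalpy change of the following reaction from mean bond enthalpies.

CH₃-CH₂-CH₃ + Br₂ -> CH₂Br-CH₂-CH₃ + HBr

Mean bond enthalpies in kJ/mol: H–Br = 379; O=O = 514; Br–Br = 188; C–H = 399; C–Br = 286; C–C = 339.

Bonds broken (reactants):
  Br–Br: 1 × 188 = 188
  C–C: 2 × 339 = 678
  C–H: 8 × 399 = 3192
  Σ(broken) = 4058 kJ
Bonds formed (products):
  C–Br: 1 × 286 = 286
  C–C: 2 × 339 = 678
  C–H: 7 × 399 = 2793
  H–Br: 1 × 379 = 379
  Σ(formed) = 4136 kJ
ΔH = Σ(broken) − Σ(formed) = 4058 − 4136 = −78 kJ

ΔH ≈ −78 kJ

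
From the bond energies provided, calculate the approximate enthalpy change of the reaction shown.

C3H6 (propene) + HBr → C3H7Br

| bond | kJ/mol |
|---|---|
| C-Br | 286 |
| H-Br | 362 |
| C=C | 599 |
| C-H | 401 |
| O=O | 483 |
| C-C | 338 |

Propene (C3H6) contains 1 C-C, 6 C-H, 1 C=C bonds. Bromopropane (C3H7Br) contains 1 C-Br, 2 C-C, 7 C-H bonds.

Bonds broken (reactants):
  C-C: 1 × 338 = 338
  C-H: 6 × 401 = 2406
  C=C: 1 × 599 = 599
  H-Br: 1 × 362 = 362
  Σ(broken) = 3705 kJ
Bonds formed (products):
  C-Br: 1 × 286 = 286
  C-C: 2 × 338 = 676
  C-H: 7 × 401 = 2807
  Σ(formed) = 3769 kJ
ΔH = Σ(broken) − Σ(formed) = 3705 − 3769 = −64 kJ

ΔH ≈ −64 kJ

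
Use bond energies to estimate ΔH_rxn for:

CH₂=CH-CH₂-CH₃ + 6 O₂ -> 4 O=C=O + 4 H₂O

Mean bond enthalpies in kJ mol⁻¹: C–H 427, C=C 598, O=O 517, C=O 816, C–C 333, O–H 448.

ΔH ≈ −2330 kJ

Bonds broken (reactants):
  C–C: 2 × 333 = 666
  C–H: 8 × 427 = 3416
  C=C: 1 × 598 = 598
  O=O: 6 × 517 = 3102
  Σ(broken) = 7782 kJ
Bonds formed (products):
  C=O: 8 × 816 = 6528
  O–H: 8 × 448 = 3584
  Σ(formed) = 10112 kJ
ΔH = Σ(broken) − Σ(formed) = 7782 − 10112 = −2330 kJ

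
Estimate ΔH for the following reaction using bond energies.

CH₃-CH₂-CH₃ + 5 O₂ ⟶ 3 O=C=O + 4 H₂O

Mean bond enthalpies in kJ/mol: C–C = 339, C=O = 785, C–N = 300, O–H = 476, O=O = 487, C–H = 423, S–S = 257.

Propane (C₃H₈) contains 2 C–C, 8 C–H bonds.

ΔH ≈ −2021 kJ

Bonds broken (reactants):
  C–C: 2 × 339 = 678
  C–H: 8 × 423 = 3384
  O=O: 5 × 487 = 2435
  Σ(broken) = 6497 kJ
Bonds formed (products):
  C=O: 6 × 785 = 4710
  O–H: 8 × 476 = 3808
  Σ(formed) = 8518 kJ
ΔH = Σ(broken) − Σ(formed) = 6497 − 8518 = −2021 kJ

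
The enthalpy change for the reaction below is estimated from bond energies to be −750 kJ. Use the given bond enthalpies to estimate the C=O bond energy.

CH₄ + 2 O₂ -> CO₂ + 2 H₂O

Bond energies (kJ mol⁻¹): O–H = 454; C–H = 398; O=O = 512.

D(C=O) ≈ 775 kJ/mol

Let D be the C=O bond energy.
Σ(broken) = 4×398 + 2×512 = 2616
Σ(formed) = 2×D + 4×454 = 1816 + 2D
ΔH = Σ(broken) − Σ(formed) = (2616) − (1816 + 2D) = +800 − 2D
Setting this equal to −750 kJ gives 2D = 1550, so D = 775 kJ/mol.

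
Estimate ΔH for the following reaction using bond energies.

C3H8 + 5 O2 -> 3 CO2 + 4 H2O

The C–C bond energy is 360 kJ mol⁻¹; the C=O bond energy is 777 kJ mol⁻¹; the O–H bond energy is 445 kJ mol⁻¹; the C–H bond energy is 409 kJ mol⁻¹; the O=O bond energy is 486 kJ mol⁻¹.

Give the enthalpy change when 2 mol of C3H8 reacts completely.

Bonds broken (reactants):
  C–C: 2 × 360 = 720
  C–H: 8 × 409 = 3272
  O=O: 5 × 486 = 2430
  Σ(broken) = 6422 kJ
Bonds formed (products):
  C=O: 6 × 777 = 4662
  O–H: 8 × 445 = 3560
  Σ(formed) = 8222 kJ
ΔH = Σ(broken) − Σ(formed) = 6422 − 8222 = −1800 kJ
For 2× the reaction as written: 2 × (−1800) = −3600 kJ

ΔH = −3600 kJ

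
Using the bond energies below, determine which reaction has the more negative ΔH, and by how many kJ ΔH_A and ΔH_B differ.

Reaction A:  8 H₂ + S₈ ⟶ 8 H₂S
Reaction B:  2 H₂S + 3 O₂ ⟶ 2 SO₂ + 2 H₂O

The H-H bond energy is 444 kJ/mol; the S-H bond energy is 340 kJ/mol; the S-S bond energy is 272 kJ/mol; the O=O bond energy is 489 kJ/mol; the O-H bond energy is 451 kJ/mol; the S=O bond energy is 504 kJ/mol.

Reaction B, by 1281 kJ

Reaction A:
  Bonds broken (reactants):
    H-H: 8 × 444 = 3552
    S-S: 8 × 272 = 2176
    Σ(broken) = 5728 kJ
  Bonds formed (products):
    S-H: 16 × 340 = 5440
    Σ(formed) = 5440 kJ
  ΔH_A = 5728 − 5440 = +288 kJ
Reaction B:
  Bonds broken (reactants):
    O=O: 3 × 489 = 1467
    S-H: 4 × 340 = 1360
    Σ(broken) = 2827 kJ
  Bonds formed (products):
    O-H: 4 × 451 = 1804
    S=O: 4 × 504 = 2016
    Σ(formed) = 3820 kJ
  ΔH_B = 2827 − 3820 = −993 kJ
ΔH_A − ΔH_B = +1281 kJ, so reaction B has the more negative ΔH; |ΔH_A − ΔH_B| = 1281 kJ.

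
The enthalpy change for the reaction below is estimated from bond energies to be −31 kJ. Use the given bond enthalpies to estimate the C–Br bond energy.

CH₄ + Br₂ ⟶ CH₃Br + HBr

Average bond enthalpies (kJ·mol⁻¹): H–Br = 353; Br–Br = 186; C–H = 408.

D(C–Br) ≈ 272 kJ/mol

Let D be the C–Br bond energy.
Σ(broken) = 1×186 + 4×408 = 1818
Σ(formed) = 1×D + 3×408 + 1×353 = 1577 + D
ΔH = Σ(broken) − Σ(formed) = (1818) − (1577 + D) = +241 − D
Setting this equal to −31 kJ gives D = 272 kJ/mol.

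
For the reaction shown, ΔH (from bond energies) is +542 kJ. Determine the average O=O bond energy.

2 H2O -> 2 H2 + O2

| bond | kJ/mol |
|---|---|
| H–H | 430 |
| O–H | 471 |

Let D be the O=O bond energy.
Σ(broken) = 4×471 = 1884
Σ(formed) = 2×430 + 1×D = 860 + D
ΔH = Σ(broken) − Σ(formed) = (1884) − (860 + D) = +1024 − D
Setting this equal to +542 kJ gives D = 482 kJ/mol.

D(O=O) ≈ 482 kJ/mol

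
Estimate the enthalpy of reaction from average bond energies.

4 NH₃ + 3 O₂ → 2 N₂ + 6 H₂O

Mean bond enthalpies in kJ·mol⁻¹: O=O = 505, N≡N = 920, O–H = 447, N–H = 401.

Bonds broken (reactants):
  N–H: 12 × 401 = 4812
  O=O: 3 × 505 = 1515
  Σ(broken) = 6327 kJ
Bonds formed (products):
  N≡N: 2 × 920 = 1840
  O–H: 12 × 447 = 5364
  Σ(formed) = 7204 kJ
ΔH = Σ(broken) − Σ(formed) = 6327 − 7204 = −877 kJ

ΔH ≈ −877 kJ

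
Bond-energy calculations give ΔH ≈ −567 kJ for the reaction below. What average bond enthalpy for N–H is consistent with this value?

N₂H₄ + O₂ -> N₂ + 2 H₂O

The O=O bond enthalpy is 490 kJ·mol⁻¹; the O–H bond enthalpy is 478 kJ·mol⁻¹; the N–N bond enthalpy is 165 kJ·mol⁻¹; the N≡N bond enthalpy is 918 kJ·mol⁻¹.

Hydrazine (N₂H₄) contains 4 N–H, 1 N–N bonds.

Let D be the N–H bond energy.
Σ(broken) = 4×D + 1×165 + 1×490 = 655 + 4D
Σ(formed) = 1×918 + 4×478 = 2830
ΔH = Σ(broken) − Σ(formed) = (655 + 4D) − (2830) = −2175 + 4D
Setting this equal to −567 kJ gives 4D = 1608, so D = 402 kJ/mol.

D(N–H) ≈ 402 kJ/mol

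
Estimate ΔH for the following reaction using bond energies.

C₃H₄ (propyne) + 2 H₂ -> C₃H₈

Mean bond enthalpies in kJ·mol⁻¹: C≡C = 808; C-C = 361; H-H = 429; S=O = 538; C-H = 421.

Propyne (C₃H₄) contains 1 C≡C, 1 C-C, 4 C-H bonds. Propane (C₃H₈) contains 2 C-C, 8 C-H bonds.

ΔH ≈ −379 kJ

Bonds broken (reactants):
  C≡C: 1 × 808 = 808
  C-C: 1 × 361 = 361
  C-H: 4 × 421 = 1684
  H-H: 2 × 429 = 858
  Σ(broken) = 3711 kJ
Bonds formed (products):
  C-C: 2 × 361 = 722
  C-H: 8 × 421 = 3368
  Σ(formed) = 4090 kJ
ΔH = Σ(broken) − Σ(formed) = 3711 − 4090 = −379 kJ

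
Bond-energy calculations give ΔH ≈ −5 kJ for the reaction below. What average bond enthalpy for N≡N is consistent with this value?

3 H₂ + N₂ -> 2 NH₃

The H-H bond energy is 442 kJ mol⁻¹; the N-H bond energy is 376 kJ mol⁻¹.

D(N≡N) ≈ 925 kJ/mol

Let D be the N≡N bond energy.
Σ(broken) = 3×442 + 1×D = 1326 + D
Σ(formed) = 6×376 = 2256
ΔH = Σ(broken) − Σ(formed) = (1326 + D) − (2256) = −930 + D
Setting this equal to −5 kJ gives D = 925 kJ/mol.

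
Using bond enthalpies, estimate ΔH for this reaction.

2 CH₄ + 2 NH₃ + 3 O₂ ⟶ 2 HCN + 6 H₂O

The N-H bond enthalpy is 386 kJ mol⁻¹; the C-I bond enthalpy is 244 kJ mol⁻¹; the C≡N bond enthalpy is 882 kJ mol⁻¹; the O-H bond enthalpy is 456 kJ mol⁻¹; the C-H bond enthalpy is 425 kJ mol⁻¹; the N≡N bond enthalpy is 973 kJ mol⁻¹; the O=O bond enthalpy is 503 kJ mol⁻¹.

Bonds broken (reactants):
  C-H: 8 × 425 = 3400
  N-H: 6 × 386 = 2316
  O=O: 3 × 503 = 1509
  Σ(broken) = 7225 kJ
Bonds formed (products):
  C≡N: 2 × 882 = 1764
  C-H: 2 × 425 = 850
  O-H: 12 × 456 = 5472
  Σ(formed) = 8086 kJ
ΔH = Σ(broken) − Σ(formed) = 7225 − 8086 = −861 kJ

ΔH ≈ −861 kJ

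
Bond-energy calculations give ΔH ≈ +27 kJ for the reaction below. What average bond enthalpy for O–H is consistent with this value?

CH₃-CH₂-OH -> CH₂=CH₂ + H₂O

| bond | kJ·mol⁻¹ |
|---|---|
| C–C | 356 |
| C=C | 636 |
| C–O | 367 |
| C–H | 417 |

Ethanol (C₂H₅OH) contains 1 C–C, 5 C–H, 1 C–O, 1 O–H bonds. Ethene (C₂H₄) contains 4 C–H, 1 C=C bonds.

D(O–H) ≈ 477 kJ/mol

Let D be the O–H bond energy.
Σ(broken) = 1×356 + 5×417 + 1×367 + 1×D = 2808 + D
Σ(formed) = 4×417 + 1×636 + 2×D = 2304 + 2D
ΔH = Σ(broken) − Σ(formed) = (2808 + D) − (2304 + 2D) = +504 − D
Setting this equal to +27 kJ gives D = 477 kJ/mol.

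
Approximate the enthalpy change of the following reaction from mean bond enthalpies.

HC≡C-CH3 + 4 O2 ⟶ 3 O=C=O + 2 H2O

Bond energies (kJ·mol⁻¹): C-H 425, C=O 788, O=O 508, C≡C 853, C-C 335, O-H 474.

Bonds broken (reactants):
  C≡C: 1 × 853 = 853
  C-C: 1 × 335 = 335
  C-H: 4 × 425 = 1700
  O=O: 4 × 508 = 2032
  Σ(broken) = 4920 kJ
Bonds formed (products):
  C=O: 6 × 788 = 4728
  O-H: 4 × 474 = 1896
  Σ(formed) = 6624 kJ
ΔH = Σ(broken) − Σ(formed) = 4920 − 6624 = −1704 kJ

ΔH ≈ −1704 kJ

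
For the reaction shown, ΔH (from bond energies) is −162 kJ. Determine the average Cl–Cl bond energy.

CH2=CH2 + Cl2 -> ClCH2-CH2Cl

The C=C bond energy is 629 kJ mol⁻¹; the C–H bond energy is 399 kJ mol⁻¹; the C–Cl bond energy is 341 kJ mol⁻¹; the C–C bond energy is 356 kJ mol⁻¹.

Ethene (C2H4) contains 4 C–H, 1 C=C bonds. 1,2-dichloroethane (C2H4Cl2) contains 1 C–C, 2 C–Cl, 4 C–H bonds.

D(Cl–Cl) ≈ 247 kJ/mol

Let D be the Cl–Cl bond energy.
Σ(broken) = 4×399 + 1×629 + 1×D = 2225 + D
Σ(formed) = 1×356 + 2×341 + 4×399 = 2634
ΔH = Σ(broken) − Σ(formed) = (2225 + D) − (2634) = −409 + D
Setting this equal to −162 kJ gives D = 247 kJ/mol.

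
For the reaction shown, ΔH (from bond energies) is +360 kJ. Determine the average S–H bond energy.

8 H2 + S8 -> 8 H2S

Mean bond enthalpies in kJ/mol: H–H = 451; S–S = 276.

D(S–H) ≈ 341 kJ/mol

Let D be the S–H bond energy.
Σ(broken) = 8×451 + 8×276 = 5816
Σ(formed) = 16×D = 16D
ΔH = Σ(broken) − Σ(formed) = (5816) − (16D) = +5816 − 16D
Setting this equal to +360 kJ gives 16D = 5456, so D = 341 kJ/mol.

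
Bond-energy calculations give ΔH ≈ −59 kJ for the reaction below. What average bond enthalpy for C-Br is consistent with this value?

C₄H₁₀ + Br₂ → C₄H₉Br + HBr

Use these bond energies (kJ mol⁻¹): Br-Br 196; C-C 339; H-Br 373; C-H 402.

Let D be the C-Br bond energy.
Σ(broken) = 1×196 + 3×339 + 10×402 = 5233
Σ(formed) = 1×D + 3×339 + 9×402 + 1×373 = 5008 + D
ΔH = Σ(broken) − Σ(formed) = (5233) − (5008 + D) = +225 − D
Setting this equal to −59 kJ gives D = 284 kJ/mol.

D(C-Br) ≈ 284 kJ/mol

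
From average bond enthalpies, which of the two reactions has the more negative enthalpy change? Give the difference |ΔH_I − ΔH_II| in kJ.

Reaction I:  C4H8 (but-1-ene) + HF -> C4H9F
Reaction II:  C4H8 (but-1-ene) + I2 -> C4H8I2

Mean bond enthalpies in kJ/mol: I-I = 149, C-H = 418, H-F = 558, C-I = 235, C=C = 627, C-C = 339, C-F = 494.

Reaction I:
  Bonds broken (reactants):
    C-C: 2 × 339 = 678
    C-H: 8 × 418 = 3344
    C=C: 1 × 627 = 627
    H-F: 1 × 558 = 558
    Σ(broken) = 5207 kJ
  Bonds formed (products):
    C-C: 3 × 339 = 1017
    C-F: 1 × 494 = 494
    C-H: 9 × 418 = 3762
    Σ(formed) = 5273 kJ
  ΔH_I = 5207 − 5273 = −66 kJ
Reaction II:
  Bonds broken (reactants):
    C-C: 2 × 339 = 678
    C-H: 8 × 418 = 3344
    C=C: 1 × 627 = 627
    I-I: 1 × 149 = 149
    Σ(broken) = 4798 kJ
  Bonds formed (products):
    C-C: 3 × 339 = 1017
    C-H: 8 × 418 = 3344
    C-I: 2 × 235 = 470
    Σ(formed) = 4831 kJ
  ΔH_II = 4798 − 4831 = −33 kJ
ΔH_I − ΔH_II = −33 kJ, so reaction I has the more negative ΔH; |ΔH_I − ΔH_II| = 33 kJ.

Reaction I, by 33 kJ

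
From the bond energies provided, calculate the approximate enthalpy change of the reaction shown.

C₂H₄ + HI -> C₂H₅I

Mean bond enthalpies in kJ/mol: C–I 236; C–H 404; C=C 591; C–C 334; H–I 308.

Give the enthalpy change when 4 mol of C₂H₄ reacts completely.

ΔH = −300 kJ

Bonds broken (reactants):
  C–H: 4 × 404 = 1616
  C=C: 1 × 591 = 591
  H–I: 1 × 308 = 308
  Σ(broken) = 2515 kJ
Bonds formed (products):
  C–C: 1 × 334 = 334
  C–H: 5 × 404 = 2020
  C–I: 1 × 236 = 236
  Σ(formed) = 2590 kJ
ΔH = Σ(broken) − Σ(formed) = 2515 − 2590 = −75 kJ
For 4× the reaction as written: 4 × (−75) = −300 kJ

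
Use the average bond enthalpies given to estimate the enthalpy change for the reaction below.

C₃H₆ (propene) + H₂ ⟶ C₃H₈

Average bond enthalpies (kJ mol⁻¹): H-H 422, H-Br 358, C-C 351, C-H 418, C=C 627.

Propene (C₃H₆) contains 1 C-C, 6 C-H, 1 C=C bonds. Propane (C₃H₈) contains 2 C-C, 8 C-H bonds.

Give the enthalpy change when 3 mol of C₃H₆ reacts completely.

Bonds broken (reactants):
  C-C: 1 × 351 = 351
  C-H: 6 × 418 = 2508
  C=C: 1 × 627 = 627
  H-H: 1 × 422 = 422
  Σ(broken) = 3908 kJ
Bonds formed (products):
  C-C: 2 × 351 = 702
  C-H: 8 × 418 = 3344
  Σ(formed) = 4046 kJ
ΔH = Σ(broken) − Σ(formed) = 3908 − 4046 = −138 kJ
For 3× the reaction as written: 3 × (−138) = −414 kJ

ΔH = −414 kJ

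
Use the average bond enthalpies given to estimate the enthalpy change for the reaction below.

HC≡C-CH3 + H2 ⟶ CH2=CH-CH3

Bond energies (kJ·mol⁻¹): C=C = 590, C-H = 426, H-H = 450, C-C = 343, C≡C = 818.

ΔH ≈ −174 kJ

Bonds broken (reactants):
  C≡C: 1 × 818 = 818
  C-C: 1 × 343 = 343
  C-H: 4 × 426 = 1704
  H-H: 1 × 450 = 450
  Σ(broken) = 3315 kJ
Bonds formed (products):
  C-C: 1 × 343 = 343
  C-H: 6 × 426 = 2556
  C=C: 1 × 590 = 590
  Σ(formed) = 3489 kJ
ΔH = Σ(broken) − Σ(formed) = 3315 − 3489 = −174 kJ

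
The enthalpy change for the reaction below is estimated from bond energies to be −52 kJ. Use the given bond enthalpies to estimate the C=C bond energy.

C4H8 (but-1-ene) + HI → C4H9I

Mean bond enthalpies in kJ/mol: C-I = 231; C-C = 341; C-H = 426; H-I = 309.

Let D be the C=C bond energy.
Σ(broken) = 2×341 + 8×426 + 1×D + 1×309 = 4399 + D
Σ(formed) = 3×341 + 9×426 + 1×231 = 5088
ΔH = Σ(broken) − Σ(formed) = (4399 + D) − (5088) = −689 + D
Setting this equal to −52 kJ gives D = 637 kJ/mol.

D(C=C) ≈ 637 kJ/mol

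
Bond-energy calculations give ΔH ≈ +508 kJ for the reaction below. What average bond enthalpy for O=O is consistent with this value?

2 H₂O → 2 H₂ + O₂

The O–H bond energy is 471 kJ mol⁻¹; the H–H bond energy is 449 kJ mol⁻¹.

D(O=O) ≈ 478 kJ/mol

Let D be the O=O bond energy.
Σ(broken) = 4×471 = 1884
Σ(formed) = 2×449 + 1×D = 898 + D
ΔH = Σ(broken) − Σ(formed) = (1884) − (898 + D) = +986 − D
Setting this equal to +508 kJ gives D = 478 kJ/mol.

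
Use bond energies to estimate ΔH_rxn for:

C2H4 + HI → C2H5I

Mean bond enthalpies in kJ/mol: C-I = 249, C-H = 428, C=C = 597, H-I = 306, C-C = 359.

ΔH ≈ −133 kJ

Bonds broken (reactants):
  C-H: 4 × 428 = 1712
  C=C: 1 × 597 = 597
  H-I: 1 × 306 = 306
  Σ(broken) = 2615 kJ
Bonds formed (products):
  C-C: 1 × 359 = 359
  C-H: 5 × 428 = 2140
  C-I: 1 × 249 = 249
  Σ(formed) = 2748 kJ
ΔH = Σ(broken) − Σ(formed) = 2615 − 2748 = −133 kJ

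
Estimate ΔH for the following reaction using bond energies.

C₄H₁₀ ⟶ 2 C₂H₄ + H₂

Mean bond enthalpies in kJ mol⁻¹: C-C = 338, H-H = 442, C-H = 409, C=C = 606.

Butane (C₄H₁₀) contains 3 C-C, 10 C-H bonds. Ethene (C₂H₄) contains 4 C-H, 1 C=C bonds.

ΔH ≈ +178 kJ

Bonds broken (reactants):
  C-C: 3 × 338 = 1014
  C-H: 10 × 409 = 4090
  Σ(broken) = 5104 kJ
Bonds formed (products):
  C-H: 8 × 409 = 3272
  C=C: 2 × 606 = 1212
  H-H: 1 × 442 = 442
  Σ(formed) = 4926 kJ
ΔH = Σ(broken) − Σ(formed) = 5104 − 4926 = +178 kJ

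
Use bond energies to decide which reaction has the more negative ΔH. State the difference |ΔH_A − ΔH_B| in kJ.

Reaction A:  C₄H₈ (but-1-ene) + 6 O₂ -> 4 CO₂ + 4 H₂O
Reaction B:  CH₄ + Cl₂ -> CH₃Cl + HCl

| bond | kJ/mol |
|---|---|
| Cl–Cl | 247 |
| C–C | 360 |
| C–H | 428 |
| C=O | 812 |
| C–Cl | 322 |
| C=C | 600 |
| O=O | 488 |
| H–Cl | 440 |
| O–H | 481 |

Reaction A:
  Bonds broken (reactants):
    C–C: 2 × 360 = 720
    C–H: 8 × 428 = 3424
    C=C: 1 × 600 = 600
    O=O: 6 × 488 = 2928
    Σ(broken) = 7672 kJ
  Bonds formed (products):
    C=O: 8 × 812 = 6496
    O–H: 8 × 481 = 3848
    Σ(formed) = 10344 kJ
  ΔH_A = 7672 − 10344 = −2672 kJ
Reaction B:
  Bonds broken (reactants):
    C–H: 4 × 428 = 1712
    Cl–Cl: 1 × 247 = 247
    Σ(broken) = 1959 kJ
  Bonds formed (products):
    C–Cl: 1 × 322 = 322
    C–H: 3 × 428 = 1284
    H–Cl: 1 × 440 = 440
    Σ(formed) = 2046 kJ
  ΔH_B = 1959 − 2046 = −87 kJ
ΔH_A − ΔH_B = −2585 kJ, so reaction A has the more negative ΔH; |ΔH_A − ΔH_B| = 2585 kJ.

Reaction A, by 2585 kJ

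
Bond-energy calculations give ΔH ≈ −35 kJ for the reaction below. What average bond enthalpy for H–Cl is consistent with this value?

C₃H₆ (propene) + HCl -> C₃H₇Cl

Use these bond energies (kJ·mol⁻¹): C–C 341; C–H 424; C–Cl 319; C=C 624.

D(H–Cl) ≈ 425 kJ/mol

Let D be the H–Cl bond energy.
Σ(broken) = 1×341 + 6×424 + 1×624 + 1×D = 3509 + D
Σ(formed) = 2×341 + 1×319 + 7×424 = 3969
ΔH = Σ(broken) − Σ(formed) = (3509 + D) − (3969) = −460 + D
Setting this equal to −35 kJ gives D = 425 kJ/mol.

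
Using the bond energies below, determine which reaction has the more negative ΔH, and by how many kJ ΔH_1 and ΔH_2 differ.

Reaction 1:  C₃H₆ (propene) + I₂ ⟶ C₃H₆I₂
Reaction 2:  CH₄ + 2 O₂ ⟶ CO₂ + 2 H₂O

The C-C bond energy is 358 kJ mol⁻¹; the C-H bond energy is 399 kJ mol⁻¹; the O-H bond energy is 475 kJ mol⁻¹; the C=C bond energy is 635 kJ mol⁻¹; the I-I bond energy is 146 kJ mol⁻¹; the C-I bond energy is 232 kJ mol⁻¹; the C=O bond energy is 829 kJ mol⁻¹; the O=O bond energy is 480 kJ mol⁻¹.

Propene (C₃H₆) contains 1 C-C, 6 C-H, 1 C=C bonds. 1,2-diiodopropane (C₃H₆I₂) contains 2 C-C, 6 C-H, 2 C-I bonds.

Reaction 1:
  Bonds broken (reactants):
    C-C: 1 × 358 = 358
    C-H: 6 × 399 = 2394
    C=C: 1 × 635 = 635
    I-I: 1 × 146 = 146
    Σ(broken) = 3533 kJ
  Bonds formed (products):
    C-C: 2 × 358 = 716
    C-H: 6 × 399 = 2394
    C-I: 2 × 232 = 464
    Σ(formed) = 3574 kJ
  ΔH_1 = 3533 − 3574 = −41 kJ
Reaction 2:
  Bonds broken (reactants):
    C-H: 4 × 399 = 1596
    O=O: 2 × 480 = 960
    Σ(broken) = 2556 kJ
  Bonds formed (products):
    C=O: 2 × 829 = 1658
    O-H: 4 × 475 = 1900
    Σ(formed) = 3558 kJ
  ΔH_2 = 2556 − 3558 = −1002 kJ
ΔH_1 − ΔH_2 = +961 kJ, so reaction 2 has the more negative ΔH; |ΔH_1 − ΔH_2| = 961 kJ.

Reaction 2, by 961 kJ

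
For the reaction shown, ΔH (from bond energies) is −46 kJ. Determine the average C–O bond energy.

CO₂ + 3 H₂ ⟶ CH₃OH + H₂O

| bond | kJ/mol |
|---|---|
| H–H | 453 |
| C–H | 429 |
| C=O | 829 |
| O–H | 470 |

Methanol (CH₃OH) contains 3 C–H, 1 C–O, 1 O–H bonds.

Let D be the C–O bond energy.
Σ(broken) = 2×829 + 3×453 = 3017
Σ(formed) = 3×429 + 1×D + 3×470 = 2697 + D
ΔH = Σ(broken) − Σ(formed) = (3017) − (2697 + D) = +320 − D
Setting this equal to −46 kJ gives D = 366 kJ/mol.

D(C–O) ≈ 366 kJ/mol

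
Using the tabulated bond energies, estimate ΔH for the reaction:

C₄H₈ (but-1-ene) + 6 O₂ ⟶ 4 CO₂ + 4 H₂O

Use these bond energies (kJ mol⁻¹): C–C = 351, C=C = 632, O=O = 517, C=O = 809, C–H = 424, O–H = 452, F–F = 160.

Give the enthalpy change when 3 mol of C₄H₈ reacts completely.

Bonds broken (reactants):
  C–C: 2 × 351 = 702
  C–H: 8 × 424 = 3392
  C=C: 1 × 632 = 632
  O=O: 6 × 517 = 3102
  Σ(broken) = 7828 kJ
Bonds formed (products):
  C=O: 8 × 809 = 6472
  O–H: 8 × 452 = 3616
  Σ(formed) = 10088 kJ
ΔH = Σ(broken) − Σ(formed) = 7828 − 10088 = −2260 kJ
For 3× the reaction as written: 3 × (−2260) = −6780 kJ

ΔH = −6780 kJ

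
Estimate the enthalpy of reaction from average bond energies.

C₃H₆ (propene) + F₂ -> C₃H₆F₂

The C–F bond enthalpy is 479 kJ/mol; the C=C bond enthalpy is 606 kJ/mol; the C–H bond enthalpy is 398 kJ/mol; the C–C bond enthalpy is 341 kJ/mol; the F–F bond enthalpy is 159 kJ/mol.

ΔH ≈ −534 kJ

Bonds broken (reactants):
  C–C: 1 × 341 = 341
  C–H: 6 × 398 = 2388
  C=C: 1 × 606 = 606
  F–F: 1 × 159 = 159
  Σ(broken) = 3494 kJ
Bonds formed (products):
  C–C: 2 × 341 = 682
  C–F: 2 × 479 = 958
  C–H: 6 × 398 = 2388
  Σ(formed) = 4028 kJ
ΔH = Σ(broken) − Σ(formed) = 3494 − 4028 = −534 kJ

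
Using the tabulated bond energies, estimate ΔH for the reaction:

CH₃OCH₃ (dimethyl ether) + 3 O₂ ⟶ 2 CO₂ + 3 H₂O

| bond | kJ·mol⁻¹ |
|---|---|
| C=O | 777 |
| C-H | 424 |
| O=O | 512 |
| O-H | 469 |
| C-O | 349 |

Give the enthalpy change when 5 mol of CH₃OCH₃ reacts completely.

Bonds broken (reactants):
  C-H: 6 × 424 = 2544
  C-O: 2 × 349 = 698
  O=O: 3 × 512 = 1536
  Σ(broken) = 4778 kJ
Bonds formed (products):
  C=O: 4 × 777 = 3108
  O-H: 6 × 469 = 2814
  Σ(formed) = 5922 kJ
ΔH = Σ(broken) − Σ(formed) = 4778 − 5922 = −1144 kJ
For 5× the reaction as written: 5 × (−1144) = −5720 kJ

ΔH = −5720 kJ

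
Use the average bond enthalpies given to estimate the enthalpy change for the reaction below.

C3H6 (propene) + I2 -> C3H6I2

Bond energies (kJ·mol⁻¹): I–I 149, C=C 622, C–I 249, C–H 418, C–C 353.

ΔH ≈ −80 kJ

Bonds broken (reactants):
  C–C: 1 × 353 = 353
  C–H: 6 × 418 = 2508
  C=C: 1 × 622 = 622
  I–I: 1 × 149 = 149
  Σ(broken) = 3632 kJ
Bonds formed (products):
  C–C: 2 × 353 = 706
  C–H: 6 × 418 = 2508
  C–I: 2 × 249 = 498
  Σ(formed) = 3712 kJ
ΔH = Σ(broken) − Σ(formed) = 3632 − 3712 = −80 kJ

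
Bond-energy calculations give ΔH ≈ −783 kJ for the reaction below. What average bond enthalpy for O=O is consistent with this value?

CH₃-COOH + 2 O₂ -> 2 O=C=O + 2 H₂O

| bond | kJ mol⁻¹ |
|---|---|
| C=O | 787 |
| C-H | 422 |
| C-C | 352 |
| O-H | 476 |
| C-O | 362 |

Let D be the O=O bond energy.
Σ(broken) = 1×352 + 3×422 + 1×362 + 1×787 + 1×476 + 2×D = 3243 + 2D
Σ(formed) = 4×787 + 4×476 = 5052
ΔH = Σ(broken) − Σ(formed) = (3243 + 2D) − (5052) = −1809 + 2D
Setting this equal to −783 kJ gives 2D = 1026, so D = 513 kJ/mol.

D(O=O) ≈ 513 kJ/mol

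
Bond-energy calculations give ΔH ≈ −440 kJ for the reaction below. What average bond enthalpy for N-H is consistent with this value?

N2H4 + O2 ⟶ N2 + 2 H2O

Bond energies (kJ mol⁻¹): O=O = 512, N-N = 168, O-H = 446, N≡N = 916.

Let D be the N-H bond energy.
Σ(broken) = 4×D + 1×168 + 1×512 = 680 + 4D
Σ(formed) = 1×916 + 4×446 = 2700
ΔH = Σ(broken) − Σ(formed) = (680 + 4D) − (2700) = −2020 + 4D
Setting this equal to −440 kJ gives 4D = 1580, so D = 395 kJ/mol.

D(N-H) ≈ 395 kJ/mol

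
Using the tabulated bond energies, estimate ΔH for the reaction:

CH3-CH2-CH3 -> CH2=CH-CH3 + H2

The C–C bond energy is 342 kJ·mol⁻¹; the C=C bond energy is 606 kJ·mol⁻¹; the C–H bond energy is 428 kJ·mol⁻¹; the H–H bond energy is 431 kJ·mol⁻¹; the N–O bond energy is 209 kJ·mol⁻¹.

Bonds broken (reactants):
  C–C: 2 × 342 = 684
  C–H: 8 × 428 = 3424
  Σ(broken) = 4108 kJ
Bonds formed (products):
  C–C: 1 × 342 = 342
  C–H: 6 × 428 = 2568
  C=C: 1 × 606 = 606
  H–H: 1 × 431 = 431
  Σ(formed) = 3947 kJ
ΔH = Σ(broken) − Σ(formed) = 4108 − 3947 = +161 kJ

ΔH ≈ +161 kJ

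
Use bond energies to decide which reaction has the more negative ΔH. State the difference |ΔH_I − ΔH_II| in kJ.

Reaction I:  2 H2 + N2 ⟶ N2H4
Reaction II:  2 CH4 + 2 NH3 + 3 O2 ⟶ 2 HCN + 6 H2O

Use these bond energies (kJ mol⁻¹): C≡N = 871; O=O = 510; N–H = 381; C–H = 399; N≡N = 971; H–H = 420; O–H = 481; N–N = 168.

Reaction II, by 1423 kJ

Reaction I:
  Bonds broken (reactants):
    H–H: 2 × 420 = 840
    N≡N: 1 × 971 = 971
    Σ(broken) = 1811 kJ
  Bonds formed (products):
    N–H: 4 × 381 = 1524
    N–N: 1 × 168 = 168
    Σ(formed) = 1692 kJ
  ΔH_I = 1811 − 1692 = +119 kJ
Reaction II:
  Bonds broken (reactants):
    C–H: 8 × 399 = 3192
    N–H: 6 × 381 = 2286
    O=O: 3 × 510 = 1530
    Σ(broken) = 7008 kJ
  Bonds formed (products):
    C≡N: 2 × 871 = 1742
    C–H: 2 × 399 = 798
    O–H: 12 × 481 = 5772
    Σ(formed) = 8312 kJ
  ΔH_II = 7008 − 8312 = −1304 kJ
ΔH_I − ΔH_II = +1423 kJ, so reaction II has the more negative ΔH; |ΔH_I − ΔH_II| = 1423 kJ.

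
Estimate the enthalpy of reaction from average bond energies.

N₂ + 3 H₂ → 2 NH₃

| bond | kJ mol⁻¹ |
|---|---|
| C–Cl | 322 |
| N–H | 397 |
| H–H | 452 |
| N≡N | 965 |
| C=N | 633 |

Bonds broken (reactants):
  H–H: 3 × 452 = 1356
  N≡N: 1 × 965 = 965
  Σ(broken) = 2321 kJ
Bonds formed (products):
  N–H: 6 × 397 = 2382
  Σ(formed) = 2382 kJ
ΔH = Σ(broken) − Σ(formed) = 2321 − 2382 = −61 kJ

ΔH ≈ −61 kJ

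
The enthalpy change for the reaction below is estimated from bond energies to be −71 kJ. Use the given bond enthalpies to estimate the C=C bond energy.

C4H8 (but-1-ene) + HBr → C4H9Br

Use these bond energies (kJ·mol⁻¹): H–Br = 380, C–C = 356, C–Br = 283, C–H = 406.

D(C=C) ≈ 594 kJ/mol

Let D be the C=C bond energy.
Σ(broken) = 2×356 + 8×406 + 1×D + 1×380 = 4340 + D
Σ(formed) = 1×283 + 3×356 + 9×406 = 5005
ΔH = Σ(broken) − Σ(formed) = (4340 + D) − (5005) = −665 + D
Setting this equal to −71 kJ gives D = 594 kJ/mol.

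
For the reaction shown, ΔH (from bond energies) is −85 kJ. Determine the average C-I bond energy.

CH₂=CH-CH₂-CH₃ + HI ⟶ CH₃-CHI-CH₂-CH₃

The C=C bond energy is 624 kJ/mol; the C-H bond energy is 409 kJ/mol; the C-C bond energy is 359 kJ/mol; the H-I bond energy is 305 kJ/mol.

D(C-I) ≈ 246 kJ/mol

Let D be the C-I bond energy.
Σ(broken) = 2×359 + 8×409 + 1×624 + 1×305 = 4919
Σ(formed) = 3×359 + 9×409 + 1×D = 4758 + D
ΔH = Σ(broken) − Σ(formed) = (4919) − (4758 + D) = +161 − D
Setting this equal to −85 kJ gives D = 246 kJ/mol.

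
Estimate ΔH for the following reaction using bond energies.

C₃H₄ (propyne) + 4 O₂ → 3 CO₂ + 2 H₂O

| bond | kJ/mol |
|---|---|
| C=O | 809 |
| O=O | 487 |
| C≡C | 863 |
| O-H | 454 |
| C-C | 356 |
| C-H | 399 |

ΔH ≈ −1907 kJ

Bonds broken (reactants):
  C≡C: 1 × 863 = 863
  C-C: 1 × 356 = 356
  C-H: 4 × 399 = 1596
  O=O: 4 × 487 = 1948
  Σ(broken) = 4763 kJ
Bonds formed (products):
  C=O: 6 × 809 = 4854
  O-H: 4 × 454 = 1816
  Σ(formed) = 6670 kJ
ΔH = Σ(broken) − Σ(formed) = 4763 − 6670 = −1907 kJ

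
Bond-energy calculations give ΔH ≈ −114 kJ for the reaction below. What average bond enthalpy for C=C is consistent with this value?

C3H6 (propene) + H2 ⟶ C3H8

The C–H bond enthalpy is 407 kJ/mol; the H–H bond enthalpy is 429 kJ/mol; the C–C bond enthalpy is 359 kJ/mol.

Let D be the C=C bond energy.
Σ(broken) = 1×359 + 6×407 + 1×D + 1×429 = 3230 + D
Σ(formed) = 2×359 + 8×407 = 3974
ΔH = Σ(broken) − Σ(formed) = (3230 + D) − (3974) = −744 + D
Setting this equal to −114 kJ gives D = 630 kJ/mol.

D(C=C) ≈ 630 kJ/mol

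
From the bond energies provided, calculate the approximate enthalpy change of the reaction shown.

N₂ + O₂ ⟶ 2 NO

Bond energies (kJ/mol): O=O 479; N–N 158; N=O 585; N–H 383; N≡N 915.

ΔH ≈ +224 kJ

Bonds broken (reactants):
  N≡N: 1 × 915 = 915
  O=O: 1 × 479 = 479
  Σ(broken) = 1394 kJ
Bonds formed (products):
  N=O: 2 × 585 = 1170
  Σ(formed) = 1170 kJ
ΔH = Σ(broken) − Σ(formed) = 1394 − 1170 = +224 kJ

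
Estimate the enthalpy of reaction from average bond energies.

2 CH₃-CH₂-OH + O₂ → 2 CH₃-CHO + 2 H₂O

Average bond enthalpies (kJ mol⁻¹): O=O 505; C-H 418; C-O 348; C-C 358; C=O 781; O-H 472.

Bonds broken (reactants):
  C-C: 2 × 358 = 716
  C-H: 10 × 418 = 4180
  C-O: 2 × 348 = 696
  O-H: 2 × 472 = 944
  O=O: 1 × 505 = 505
  Σ(broken) = 7041 kJ
Bonds formed (products):
  C-C: 2 × 358 = 716
  C-H: 8 × 418 = 3344
  C=O: 2 × 781 = 1562
  O-H: 4 × 472 = 1888
  Σ(formed) = 7510 kJ
ΔH = Σ(broken) − Σ(formed) = 7041 − 7510 = −469 kJ

ΔH ≈ −469 kJ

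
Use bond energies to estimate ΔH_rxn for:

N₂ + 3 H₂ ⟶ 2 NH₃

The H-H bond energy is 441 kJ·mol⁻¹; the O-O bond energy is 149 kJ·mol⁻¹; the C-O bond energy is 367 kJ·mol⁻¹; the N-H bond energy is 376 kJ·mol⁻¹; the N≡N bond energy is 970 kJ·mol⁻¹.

Bonds broken (reactants):
  H-H: 3 × 441 = 1323
  N≡N: 1 × 970 = 970
  Σ(broken) = 2293 kJ
Bonds formed (products):
  N-H: 6 × 376 = 2256
  Σ(formed) = 2256 kJ
ΔH = Σ(broken) − Σ(formed) = 2293 − 2256 = +37 kJ

ΔH ≈ +37 kJ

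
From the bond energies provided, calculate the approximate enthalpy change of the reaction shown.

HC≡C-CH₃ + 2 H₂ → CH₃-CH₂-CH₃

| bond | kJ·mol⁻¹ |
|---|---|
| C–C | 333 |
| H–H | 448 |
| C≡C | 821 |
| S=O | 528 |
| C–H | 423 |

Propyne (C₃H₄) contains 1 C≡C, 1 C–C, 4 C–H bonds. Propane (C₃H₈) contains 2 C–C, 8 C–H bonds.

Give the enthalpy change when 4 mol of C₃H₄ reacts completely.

Bonds broken (reactants):
  C≡C: 1 × 821 = 821
  C–C: 1 × 333 = 333
  C–H: 4 × 423 = 1692
  H–H: 2 × 448 = 896
  Σ(broken) = 3742 kJ
Bonds formed (products):
  C–C: 2 × 333 = 666
  C–H: 8 × 423 = 3384
  Σ(formed) = 4050 kJ
ΔH = Σ(broken) − Σ(formed) = 3742 − 4050 = −308 kJ
For 4× the reaction as written: 4 × (−308) = −1232 kJ

ΔH = −1232 kJ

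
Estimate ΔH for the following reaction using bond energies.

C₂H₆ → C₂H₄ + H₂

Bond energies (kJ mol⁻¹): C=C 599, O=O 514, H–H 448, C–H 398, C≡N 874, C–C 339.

ΔH ≈ +88 kJ

Bonds broken (reactants):
  C–C: 1 × 339 = 339
  C–H: 6 × 398 = 2388
  Σ(broken) = 2727 kJ
Bonds formed (products):
  C–H: 4 × 398 = 1592
  C=C: 1 × 599 = 599
  H–H: 1 × 448 = 448
  Σ(formed) = 2639 kJ
ΔH = Σ(broken) − Σ(formed) = 2727 − 2639 = +88 kJ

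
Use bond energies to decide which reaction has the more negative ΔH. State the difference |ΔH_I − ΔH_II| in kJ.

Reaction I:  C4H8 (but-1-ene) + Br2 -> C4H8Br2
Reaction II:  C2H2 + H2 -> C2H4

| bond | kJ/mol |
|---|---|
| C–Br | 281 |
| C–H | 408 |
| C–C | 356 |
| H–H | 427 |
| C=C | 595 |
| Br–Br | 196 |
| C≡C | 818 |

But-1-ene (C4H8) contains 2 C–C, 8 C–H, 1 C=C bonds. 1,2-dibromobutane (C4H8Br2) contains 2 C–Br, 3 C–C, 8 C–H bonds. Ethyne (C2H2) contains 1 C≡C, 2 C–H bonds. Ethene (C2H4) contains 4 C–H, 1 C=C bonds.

Reaction II, by 39 kJ

Reaction I:
  Bonds broken (reactants):
    Br–Br: 1 × 196 = 196
    C–C: 2 × 356 = 712
    C–H: 8 × 408 = 3264
    C=C: 1 × 595 = 595
    Σ(broken) = 4767 kJ
  Bonds formed (products):
    C–Br: 2 × 281 = 562
    C–C: 3 × 356 = 1068
    C–H: 8 × 408 = 3264
    Σ(formed) = 4894 kJ
  ΔH_I = 4767 − 4894 = −127 kJ
Reaction II:
  Bonds broken (reactants):
    C≡C: 1 × 818 = 818
    C–H: 2 × 408 = 816
    H–H: 1 × 427 = 427
    Σ(broken) = 2061 kJ
  Bonds formed (products):
    C–H: 4 × 408 = 1632
    C=C: 1 × 595 = 595
    Σ(formed) = 2227 kJ
  ΔH_II = 2061 − 2227 = −166 kJ
ΔH_I − ΔH_II = +39 kJ, so reaction II has the more negative ΔH; |ΔH_I − ΔH_II| = 39 kJ.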